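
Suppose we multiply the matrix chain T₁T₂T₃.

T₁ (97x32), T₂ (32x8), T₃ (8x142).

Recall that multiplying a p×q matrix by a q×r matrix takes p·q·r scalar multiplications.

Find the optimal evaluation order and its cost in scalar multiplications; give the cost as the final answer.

(T₁(T₂T₃)): cost 477120.
((T₁T₂)T₃): cost 135024.
Optimal: ((T₁T₂)T₃) with cost 135024.

135024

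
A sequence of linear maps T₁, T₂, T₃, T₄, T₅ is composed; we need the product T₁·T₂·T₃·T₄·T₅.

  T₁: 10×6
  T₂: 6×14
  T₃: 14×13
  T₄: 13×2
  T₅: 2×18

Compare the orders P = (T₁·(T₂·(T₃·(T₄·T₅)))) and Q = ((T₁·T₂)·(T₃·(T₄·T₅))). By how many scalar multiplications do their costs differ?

768

Order P = (T₁·(T₂·(T₃·(T₄·T₅)))): (T₄·T₅): 13×2 by 2×18 → 13×18, cost 13·2·18 = 468; (T₃·(T₄·T₅)): 14×13 by 13×18 → 14×18, cost 14·13·18 = 3276; cumulative 3744; (T₂·(T₃·(T₄·T₅))): 6×14 by 14×18 → 6×18, cost 6·14·18 = 1512; cumulative 5256; (T₁·(T₂·(T₃·(T₄·T₅)))): 10×6 by 6×18 → 10×18, cost 10·6·18 = 1080; cumulative 6336. Total 6336.
Order Q = ((T₁·T₂)·(T₃·(T₄·T₅))): (T₁·T₂): 10×6 by 6×14 → 10×14, cost 10·6·14 = 840; (T₄·T₅): 13×2 by 2×18 → 13×18, cost 13·2·18 = 468; (T₃·(T₄·T₅)): 14×13 by 13×18 → 14×18, cost 14·13·18 = 3276; cumulative 3744; ((T₁·T₂)·(T₃·(T₄·T₅))): 10×14 by 14×18 → 10×18, cost 10·14·18 = 2520; cumulative 7104. Total 7104.
Difference: |6336 − 7104| = 768.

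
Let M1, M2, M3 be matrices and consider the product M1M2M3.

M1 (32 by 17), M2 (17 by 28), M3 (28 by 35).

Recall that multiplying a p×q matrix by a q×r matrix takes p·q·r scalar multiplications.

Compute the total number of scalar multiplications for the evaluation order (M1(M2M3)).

(M2M3): 17×28 by 28×35 → 17×35, cost 17·28·35 = 16660
(M1(M2M3)): 32×17 by 17×35 → 32×35, cost 32·17·35 = 19040; cumulative 35700
Total: 35700 scalar multiplications.

35700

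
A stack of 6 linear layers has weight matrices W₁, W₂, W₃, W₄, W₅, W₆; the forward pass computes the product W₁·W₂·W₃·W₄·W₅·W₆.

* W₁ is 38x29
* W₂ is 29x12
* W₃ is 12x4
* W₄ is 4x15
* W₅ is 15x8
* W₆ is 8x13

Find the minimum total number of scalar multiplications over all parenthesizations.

Adjacent pairs: W₁W₂ = 38·29·12 = 13224; W₂W₃ = 29·12·4 = 1392; W₃W₄ = 12·4·15 = 720; W₄W₅ = 4·15·8 = 480; W₅W₆ = 15·8·13 = 1560.
Length 3: W₁..W₃: k=1: 0+1392+38·29·4=5800; k=2: 13224+0+38·12·4=15048 → min 5800 | W₂..W₄: k=2: 0+720+29·12·15=5940; k=3: 1392+0+29·4·15=3132 → min 3132 | W₃..W₅: k=3: 0+480+12·4·8=864; k=4: 720+0+12·15·8=2160 → min 864 | W₄..W₆: k=4: 0+1560+4·15·13=2340; k=5: 480+0+4·8·13=896 → min 896.
Length 4: W₁..W₄: k=1: 0+3132+38·29·15=19662; k=2: 13224+720+38·12·15=20784; k=3: 5800+0+38·4·15=8080 → min 8080 | W₂..W₅: k=2: 0+864+29·12·8=3648; k=3: 1392+480+29·4·8=2800; k=4: 3132+0+29·15·8=6612 → min 2800 | W₃..W₆: k=3: 0+896+12·4·13=1520; k=4: 720+1560+12·15·13=4620; k=5: 864+0+12·8·13=2112 → min 1520.
Length 5: W₁..W₅: k=1: 0+2800+38·29·8=11616; k=2: 13224+864+38·12·8=17736; k=3: 5800+480+38·4·8=7496; k=4: 8080+0+38·15·8=12640 → min 7496 | W₂..W₆: k=2: 0+1520+29·12·13=6044; k=3: 1392+896+29·4·13=3796; k=4: 3132+1560+29·15·13=10347; k=5: 2800+0+29·8·13=5816 → min 3796.
Length 6: W₁..W₆: k=1: 0+3796+38·29·13=18122; k=2: 13224+1520+38·12·13=20672; k=3: 5800+896+38·4·13=8672; k=4: 8080+1560+38·15·13=17050; k=5: 7496+0+38·8·13=11448 → min 8672.
Optimal order: ((W₁·(W₂·W₃))·((W₄·W₅)·W₆)) with cost 8672.

8672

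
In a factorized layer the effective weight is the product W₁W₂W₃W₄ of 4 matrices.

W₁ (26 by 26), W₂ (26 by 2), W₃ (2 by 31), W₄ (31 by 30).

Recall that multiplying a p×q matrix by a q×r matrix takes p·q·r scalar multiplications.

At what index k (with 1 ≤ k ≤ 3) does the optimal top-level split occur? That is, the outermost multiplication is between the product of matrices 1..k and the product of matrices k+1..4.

Adjacent pairs: W₁W₂ = 26·26·2 = 1352; W₂W₃ = 26·2·31 = 1612; W₃W₄ = 2·31·30 = 1860.
Length 3: W₁..W₃: k=1: 0+1612+26·26·31=22568; k=2: 1352+0+26·2·31=2964 → min 2964 | W₂..W₄: k=2: 0+1860+26·2·30=3420; k=3: 1612+0+26·31·30=25792 → min 3420.
Top-level splits: k=1: (W₁..W₁)·(W₂..W₄) → 0+3420+26·26·30 = 23700; k=2: (W₁..W₂)·(W₃..W₄) → 1352+1860+26·2·30 = 4772; k=3: (W₁..W₃)·(W₄..W₄) → 2964+0+26·31·30 = 27144.
Best split is after W₂, i.e. k = 2.

2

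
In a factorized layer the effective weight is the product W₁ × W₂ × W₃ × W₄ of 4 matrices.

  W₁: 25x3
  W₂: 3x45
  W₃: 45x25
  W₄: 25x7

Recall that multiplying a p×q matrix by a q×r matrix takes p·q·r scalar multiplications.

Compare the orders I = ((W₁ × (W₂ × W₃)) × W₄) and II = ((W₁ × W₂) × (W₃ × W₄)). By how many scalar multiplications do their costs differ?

Order I = ((W₁ × (W₂ × W₃)) × W₄): (W₂ × W₃): 3×45 by 45×25 → 3×25, cost 3·45·25 = 3375; (W₁ × (W₂ × W₃)): 25×3 by 3×25 → 25×25, cost 25·3·25 = 1875; cumulative 5250; ((W₁ × (W₂ × W₃)) × W₄): 25×25 by 25×7 → 25×7, cost 25·25·7 = 4375; cumulative 9625. Total 9625.
Order II = ((W₁ × W₂) × (W₃ × W₄)): (W₁ × W₂): 25×3 by 3×45 → 25×45, cost 25·3·45 = 3375; (W₃ × W₄): 45×25 by 25×7 → 45×7, cost 45·25·7 = 7875; ((W₁ × W₂) × (W₃ × W₄)): 25×45 by 45×7 → 25×7, cost 25·45·7 = 7875; cumulative 19125. Total 19125.
Difference: |9625 − 19125| = 9500.

9500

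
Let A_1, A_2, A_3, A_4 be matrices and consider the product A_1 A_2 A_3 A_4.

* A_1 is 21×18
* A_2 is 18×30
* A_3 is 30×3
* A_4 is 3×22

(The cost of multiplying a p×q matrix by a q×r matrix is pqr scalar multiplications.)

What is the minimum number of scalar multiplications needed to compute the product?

Adjacent pairs: A_1A_2 = 21·18·30 = 11340; A_2A_3 = 18·30·3 = 1620; A_3A_4 = 30·3·22 = 1980.
Length 3: A_1..A_3: k=1: 0+1620+21·18·3=2754; k=2: 11340+0+21·30·3=13230 → min 2754 | A_2..A_4: k=2: 0+1980+18·30·22=13860; k=3: 1620+0+18·3·22=2808 → min 2808.
Length 4: A_1..A_4: k=1: 0+2808+21·18·22=11124; k=2: 11340+1980+21·30·22=27180; k=3: 2754+0+21·3·22=4140 → min 4140.
Optimal order: ((A_1 (A_2 A_3)) A_4) with cost 4140.

4140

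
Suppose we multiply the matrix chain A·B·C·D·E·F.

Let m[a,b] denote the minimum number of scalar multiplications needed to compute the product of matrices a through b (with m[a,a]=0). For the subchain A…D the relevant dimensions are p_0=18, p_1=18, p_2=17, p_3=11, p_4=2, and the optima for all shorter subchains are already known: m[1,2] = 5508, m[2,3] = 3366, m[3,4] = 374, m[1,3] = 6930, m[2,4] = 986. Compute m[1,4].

m[1,4] = min over k∈[1,3] of m[1,k]+m[k+1,4]+p_{0}·p_k·p_{4}.
k=1: 0 + 986 + 18·18·2 = 1634; k=2: 5508 + 374 + 18·17·2 = 6494; k=3: 6930 + 0 + 18·11·2 = 7326.
Minimum: 1634 at k=1.

1634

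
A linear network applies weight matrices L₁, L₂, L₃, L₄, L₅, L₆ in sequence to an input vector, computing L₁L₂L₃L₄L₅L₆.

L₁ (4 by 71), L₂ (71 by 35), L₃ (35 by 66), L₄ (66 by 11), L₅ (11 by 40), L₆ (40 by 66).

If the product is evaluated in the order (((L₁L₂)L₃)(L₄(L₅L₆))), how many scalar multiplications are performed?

113560

(L₁L₂): 4×71 by 71×35 → 4×35, cost 4·71·35 = 9940
((L₁L₂)L₃): 4×35 by 35×66 → 4×66, cost 4·35·66 = 9240; cumulative 19180
(L₅L₆): 11×40 by 40×66 → 11×66, cost 11·40·66 = 29040
(L₄(L₅L₆)): 66×11 by 11×66 → 66×66, cost 66·11·66 = 47916; cumulative 76956
(((L₁L₂)L₃)(L₄(L₅L₆))): 4×66 by 66×66 → 4×66, cost 4·66·66 = 17424; cumulative 113560
Total: 113560 scalar multiplications.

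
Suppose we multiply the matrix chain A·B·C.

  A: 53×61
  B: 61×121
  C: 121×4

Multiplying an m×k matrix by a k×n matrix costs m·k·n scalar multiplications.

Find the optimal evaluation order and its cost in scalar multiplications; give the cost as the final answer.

42456

(A·(B·C)): cost 42456.
((A·B)·C): cost 416845.
Optimal: (A·(B·C)) with cost 42456.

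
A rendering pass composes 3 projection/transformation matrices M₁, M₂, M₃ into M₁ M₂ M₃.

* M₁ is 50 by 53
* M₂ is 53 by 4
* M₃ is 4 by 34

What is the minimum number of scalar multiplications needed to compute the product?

17400

Order (M₁ (M₂ M₃)): (M₂ M₃): 53×4 by 4×34 → 53×34, cost 53·4·34 = 7208; (M₁ (M₂ M₃)): 50×53 by 53×34 → 50×34, cost 50·53·34 = 90100; cumulative 97308. Total 97308.
Order ((M₁ M₂) M₃): (M₁ M₂): 50×53 by 53×4 → 50×4, cost 50·53·4 = 10600; ((M₁ M₂) M₃): 50×4 by 4×34 → 50×34, cost 50·4·34 = 6800; cumulative 17400. Total 17400.
Minimum: 17400.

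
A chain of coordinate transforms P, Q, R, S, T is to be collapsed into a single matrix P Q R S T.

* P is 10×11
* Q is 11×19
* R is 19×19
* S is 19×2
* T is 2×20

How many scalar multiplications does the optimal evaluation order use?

1760

Adjacent pairs: PQ = 10·11·19 = 2090; QR = 11·19·19 = 3971; RS = 19·19·2 = 722; ST = 19·2·20 = 760.
Length 3: P..R: k=1: 0+3971+10·11·19=6061; k=2: 2090+0+10·19·19=5700 → min 5700 | Q..S: k=2: 0+722+11·19·2=1140; k=3: 3971+0+11·19·2=4389 → min 1140 | R..T: k=3: 0+760+19·19·20=7980; k=4: 722+0+19·2·20=1482 → min 1482.
Length 4: P..S: k=1: 0+1140+10·11·2=1360; k=2: 2090+722+10·19·2=3192; k=3: 5700+0+10·19·2=6080 → min 1360 | Q..T: k=2: 0+1482+11·19·20=5662; k=3: 3971+760+11·19·20=8911; k=4: 1140+0+11·2·20=1580 → min 1580.
Length 5: P..T: k=1: 0+1580+10·11·20=3780; k=2: 2090+1482+10·19·20=7372; k=3: 5700+760+10·19·20=10260; k=4: 1360+0+10·2·20=1760 → min 1760.
Optimal order: ((P (Q (R S))) T) with cost 1760.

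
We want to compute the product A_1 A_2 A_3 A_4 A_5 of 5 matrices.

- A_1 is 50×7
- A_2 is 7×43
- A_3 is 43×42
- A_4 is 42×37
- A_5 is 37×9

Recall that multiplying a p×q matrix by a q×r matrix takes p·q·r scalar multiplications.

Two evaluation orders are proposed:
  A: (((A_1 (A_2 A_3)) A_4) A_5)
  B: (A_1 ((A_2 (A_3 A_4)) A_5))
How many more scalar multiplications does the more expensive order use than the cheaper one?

Order A = (((A_1 (A_2 A_3)) A_4) A_5): (A_2 A_3): 7×43 by 43×42 → 7×42, cost 7·43·42 = 12642; (A_1 (A_2 A_3)): 50×7 by 7×42 → 50×42, cost 50·7·42 = 14700; cumulative 27342; ((A_1 (A_2 A_3)) A_4): 50×42 by 42×37 → 50×37, cost 50·42·37 = 77700; cumulative 105042; (((A_1 (A_2 A_3)) A_4) A_5): 50×37 by 37×9 → 50×9, cost 50·37·9 = 16650; cumulative 121692. Total 121692.
Order B = (A_1 ((A_2 (A_3 A_4)) A_5)): (A_3 A_4): 43×42 by 42×37 → 43×37, cost 43·42·37 = 66822; (A_2 (A_3 A_4)): 7×43 by 43×37 → 7×37, cost 7·43·37 = 11137; cumulative 77959; ((A_2 (A_3 A_4)) A_5): 7×37 by 37×9 → 7×9, cost 7·37·9 = 2331; cumulative 80290; (A_1 ((A_2 (A_3 A_4)) A_5)): 50×7 by 7×9 → 50×9, cost 50·7·9 = 3150; cumulative 83440. Total 83440.
Difference: |121692 − 83440| = 38252.

38252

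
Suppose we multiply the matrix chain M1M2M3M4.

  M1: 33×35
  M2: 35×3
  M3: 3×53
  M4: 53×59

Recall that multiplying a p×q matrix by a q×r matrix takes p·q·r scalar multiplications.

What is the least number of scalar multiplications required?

18687

Adjacent pairs: M1M2 = 33·35·3 = 3465; M2M3 = 35·3·53 = 5565; M3M4 = 3·53·59 = 9381.
Length 3: M1..M3: k=1: 0+5565+33·35·53=66780; k=2: 3465+0+33·3·53=8712 → min 8712 | M2..M4: k=2: 0+9381+35·3·59=15576; k=3: 5565+0+35·53·59=115010 → min 15576.
Length 4: M1..M4: k=1: 0+15576+33·35·59=83721; k=2: 3465+9381+33·3·59=18687; k=3: 8712+0+33·53·59=111903 → min 18687.
Optimal order: ((M1M2)(M3M4)) with cost 18687.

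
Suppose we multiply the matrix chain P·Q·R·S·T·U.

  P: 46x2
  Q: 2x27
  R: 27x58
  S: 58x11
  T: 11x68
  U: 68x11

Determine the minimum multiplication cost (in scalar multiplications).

8412

Adjacent pairs: PQ = 46·2·27 = 2484; QR = 2·27·58 = 3132; RS = 27·58·11 = 17226; ST = 58·11·68 = 43384; TU = 11·68·11 = 8228.
Length 3: P..R: k=1: 0+3132+46·2·58=8468; k=2: 2484+0+46·27·58=74520 → min 8468 | Q..S: k=2: 0+17226+2·27·11=17820; k=3: 3132+0+2·58·11=4408 → min 4408 | R..T: k=3: 0+43384+27·58·68=149872; k=4: 17226+0+27·11·68=37422 → min 37422 | S..U: k=4: 0+8228+58·11·11=15246; k=5: 43384+0+58·68·11=86768 → min 15246.
Length 4: P..S: k=1: 0+4408+46·2·11=5420; k=2: 2484+17226+46·27·11=33372; k=3: 8468+0+46·58·11=37816 → min 5420 | Q..T: k=2: 0+37422+2·27·68=41094; k=3: 3132+43384+2·58·68=54404; k=4: 4408+0+2·11·68=5904 → min 5904 | R..U: k=3: 0+15246+27·58·11=32472; k=4: 17226+8228+27·11·11=28721; k=5: 37422+0+27·68·11=57618 → min 28721.
Length 5: P..T: k=1: 0+5904+46·2·68=12160; k=2: 2484+37422+46·27·68=124362; k=3: 8468+43384+46·58·68=233276; k=4: 5420+0+46·11·68=39828 → min 12160 | Q..U: k=2: 0+28721+2·27·11=29315; k=3: 3132+15246+2·58·11=19654; k=4: 4408+8228+2·11·11=12878; k=5: 5904+0+2·68·11=7400 → min 7400.
Length 6: P..U: k=1: 0+7400+46·2·11=8412; k=2: 2484+28721+46·27·11=44867; k=3: 8468+15246+46·58·11=53062; k=4: 5420+8228+46·11·11=19214; k=5: 12160+0+46·68·11=46568 → min 8412.
Optimal order: (P·((((Q·R)·S)·T)·U)) with cost 8412.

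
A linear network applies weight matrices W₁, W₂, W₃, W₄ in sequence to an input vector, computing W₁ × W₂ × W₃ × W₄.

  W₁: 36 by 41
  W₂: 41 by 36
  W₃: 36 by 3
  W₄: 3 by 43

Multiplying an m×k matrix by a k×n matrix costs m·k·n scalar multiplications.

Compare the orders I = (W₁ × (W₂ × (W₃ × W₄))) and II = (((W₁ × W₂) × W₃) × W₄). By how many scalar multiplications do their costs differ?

69912

Order I = (W₁ × (W₂ × (W₃ × W₄))): (W₃ × W₄): 36×3 by 3×43 → 36×43, cost 36·3·43 = 4644; (W₂ × (W₃ × W₄)): 41×36 by 36×43 → 41×43, cost 41·36·43 = 63468; cumulative 68112; (W₁ × (W₂ × (W₃ × W₄))): 36×41 by 41×43 → 36×43, cost 36·41·43 = 63468; cumulative 131580. Total 131580.
Order II = (((W₁ × W₂) × W₃) × W₄): (W₁ × W₂): 36×41 by 41×36 → 36×36, cost 36·41·36 = 53136; ((W₁ × W₂) × W₃): 36×36 by 36×3 → 36×3, cost 36·36·3 = 3888; cumulative 57024; (((W₁ × W₂) × W₃) × W₄): 36×3 by 3×43 → 36×43, cost 36·3·43 = 4644; cumulative 61668. Total 61668.
Difference: |131580 − 61668| = 69912.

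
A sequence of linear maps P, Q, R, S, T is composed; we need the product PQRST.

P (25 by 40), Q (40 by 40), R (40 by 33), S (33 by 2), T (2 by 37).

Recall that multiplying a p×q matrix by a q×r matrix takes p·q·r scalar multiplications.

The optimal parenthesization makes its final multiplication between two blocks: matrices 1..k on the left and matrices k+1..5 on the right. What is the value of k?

4

Adjacent pairs: PQ = 25·40·40 = 40000; QR = 40·40·33 = 52800; RS = 40·33·2 = 2640; ST = 33·2·37 = 2442.
Length 3: P..R: k=1: 0+52800+25·40·33=85800; k=2: 40000+0+25·40·33=73000 → min 73000 | Q..S: k=2: 0+2640+40·40·2=5840; k=3: 52800+0+40·33·2=55440 → min 5840 | R..T: k=3: 0+2442+40·33·37=51282; k=4: 2640+0+40·2·37=5600 → min 5600.
Length 4: P..S: k=1: 0+5840+25·40·2=7840; k=2: 40000+2640+25·40·2=44640; k=3: 73000+0+25·33·2=74650 → min 7840 | Q..T: k=2: 0+5600+40·40·37=64800; k=3: 52800+2442+40·33·37=104082; k=4: 5840+0+40·2·37=8800 → min 8800.
Top-level splits: k=1: (P..P)·(Q..T) → 0+8800+25·40·37 = 45800; k=2: (P..Q)·(R..T) → 40000+5600+25·40·37 = 82600; k=3: (P..R)·(S..T) → 73000+2442+25·33·37 = 105967; k=4: (P..S)·(T..T) → 7840+0+25·2·37 = 9690.
Best split is after S, i.e. k = 4.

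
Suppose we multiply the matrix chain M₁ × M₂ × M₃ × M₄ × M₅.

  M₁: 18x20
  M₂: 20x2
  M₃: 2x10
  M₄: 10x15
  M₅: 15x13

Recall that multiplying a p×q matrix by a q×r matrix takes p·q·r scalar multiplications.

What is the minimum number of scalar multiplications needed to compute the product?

Adjacent pairs: M₁M₂ = 18·20·2 = 720; M₂M₃ = 20·2·10 = 400; M₃M₄ = 2·10·15 = 300; M₄M₅ = 10·15·13 = 1950.
Length 3: M₁..M₃: k=1: 0+400+18·20·10=4000; k=2: 720+0+18·2·10=1080 → min 1080 | M₂..M₄: k=2: 0+300+20·2·15=900; k=3: 400+0+20·10·15=3400 → min 900 | M₃..M₅: k=3: 0+1950+2·10·13=2210; k=4: 300+0+2·15·13=690 → min 690.
Length 4: M₁..M₄: k=1: 0+900+18·20·15=6300; k=2: 720+300+18·2·15=1560; k=3: 1080+0+18·10·15=3780 → min 1560 | M₂..M₅: k=2: 0+690+20·2·13=1210; k=3: 400+1950+20·10·13=4950; k=4: 900+0+20·15·13=4800 → min 1210.
Length 5: M₁..M₅: k=1: 0+1210+18·20·13=5890; k=2: 720+690+18·2·13=1878; k=3: 1080+1950+18·10·13=5370; k=4: 1560+0+18·15·13=5070 → min 1878.
Optimal order: ((M₁ × M₂) × ((M₃ × M₄) × M₅)) with cost 1878.

1878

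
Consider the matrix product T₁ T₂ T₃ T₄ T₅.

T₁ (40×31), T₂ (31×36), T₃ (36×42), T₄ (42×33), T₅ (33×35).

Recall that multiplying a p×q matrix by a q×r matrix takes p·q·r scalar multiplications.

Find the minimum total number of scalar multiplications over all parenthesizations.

165929

Adjacent pairs: T₁T₂ = 40·31·36 = 44640; T₂T₃ = 31·36·42 = 46872; T₃T₄ = 36·42·33 = 49896; T₄T₅ = 42·33·35 = 48510.
Length 3: T₁..T₃: k=1: 0+46872+40·31·42=98952; k=2: 44640+0+40·36·42=105120 → min 98952 | T₂..T₄: k=2: 0+49896+31·36·33=86724; k=3: 46872+0+31·42·33=89838 → min 86724 | T₃..T₅: k=3: 0+48510+36·42·35=101430; k=4: 49896+0+36·33·35=91476 → min 91476.
Length 4: T₁..T₄: k=1: 0+86724+40·31·33=127644; k=2: 44640+49896+40·36·33=142056; k=3: 98952+0+40·42·33=154392 → min 127644 | T₂..T₅: k=2: 0+91476+31·36·35=130536; k=3: 46872+48510+31·42·35=140952; k=4: 86724+0+31·33·35=122529 → min 122529.
Length 5: T₁..T₅: k=1: 0+122529+40·31·35=165929; k=2: 44640+91476+40·36·35=186516; k=3: 98952+48510+40·42·35=206262; k=4: 127644+0+40·33·35=173844 → min 165929.
Optimal order: (T₁ ((T₂ (T₃ T₄)) T₅)) with cost 165929.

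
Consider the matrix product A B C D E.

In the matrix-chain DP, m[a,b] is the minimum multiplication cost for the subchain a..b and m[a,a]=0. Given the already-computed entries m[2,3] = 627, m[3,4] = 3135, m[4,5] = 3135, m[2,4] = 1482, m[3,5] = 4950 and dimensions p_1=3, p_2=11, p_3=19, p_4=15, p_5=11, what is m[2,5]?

1977

m[2,5] = min over k∈[2,4] of m[2,k]+m[k+1,5]+p_{1}·p_k·p_{5}.
k=2: 0 + 4950 + 3·11·11 = 5313; k=3: 627 + 3135 + 3·19·11 = 4389; k=4: 1482 + 0 + 3·15·11 = 1977.
Minimum: 1977 at k=4.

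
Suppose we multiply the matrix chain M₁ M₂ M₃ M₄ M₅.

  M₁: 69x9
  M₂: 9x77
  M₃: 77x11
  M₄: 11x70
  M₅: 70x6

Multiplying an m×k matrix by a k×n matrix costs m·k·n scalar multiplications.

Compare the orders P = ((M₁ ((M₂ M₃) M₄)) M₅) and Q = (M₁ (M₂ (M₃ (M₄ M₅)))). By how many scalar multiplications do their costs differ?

69417

Order P = ((M₁ ((M₂ M₃) M₄)) M₅): (M₂ M₃): 9×77 by 77×11 → 9×11, cost 9·77·11 = 7623; ((M₂ M₃) M₄): 9×11 by 11×70 → 9×70, cost 9·11·70 = 6930; cumulative 14553; (M₁ ((M₂ M₃) M₄)): 69×9 by 9×70 → 69×70, cost 69·9·70 = 43470; cumulative 58023; ((M₁ ((M₂ M₃) M₄)) M₅): 69×70 by 70×6 → 69×6, cost 69·70·6 = 28980; cumulative 87003. Total 87003.
Order Q = (M₁ (M₂ (M₃ (M₄ M₅)))): (M₄ M₅): 11×70 by 70×6 → 11×6, cost 11·70·6 = 4620; (M₃ (M₄ M₅)): 77×11 by 11×6 → 77×6, cost 77·11·6 = 5082; cumulative 9702; (M₂ (M₃ (M₄ M₅))): 9×77 by 77×6 → 9×6, cost 9·77·6 = 4158; cumulative 13860; (M₁ (M₂ (M₃ (M₄ M₅)))): 69×9 by 9×6 → 69×6, cost 69·9·6 = 3726; cumulative 17586. Total 17586.
Difference: |87003 − 17586| = 69417.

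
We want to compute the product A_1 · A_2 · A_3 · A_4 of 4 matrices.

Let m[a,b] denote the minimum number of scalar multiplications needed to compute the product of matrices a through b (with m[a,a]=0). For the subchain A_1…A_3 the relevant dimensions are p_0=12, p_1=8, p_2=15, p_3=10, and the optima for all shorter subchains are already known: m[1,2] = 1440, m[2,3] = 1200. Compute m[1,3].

m[1,3] = min over k∈[1,2] of m[1,k]+m[k+1,3]+p_{0}·p_k·p_{3}.
k=1: 0 + 1200 + 12·8·10 = 2160; k=2: 1440 + 0 + 12·15·10 = 3240.
Minimum: 2160 at k=1.

2160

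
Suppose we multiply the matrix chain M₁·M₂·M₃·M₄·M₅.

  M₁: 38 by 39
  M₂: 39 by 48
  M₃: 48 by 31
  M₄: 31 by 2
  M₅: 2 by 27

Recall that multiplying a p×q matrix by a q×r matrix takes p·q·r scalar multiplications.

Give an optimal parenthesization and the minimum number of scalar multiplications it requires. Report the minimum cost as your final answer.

11736

Adjacent pairs: M₁M₂ = 38·39·48 = 71136; M₂M₃ = 39·48·31 = 58032; M₃M₄ = 48·31·2 = 2976; M₄M₅ = 31·2·27 = 1674.
Length 3: M₁..M₃: k=1: 0+58032+38·39·31=103974; k=2: 71136+0+38·48·31=127680 → min 103974 | M₂..M₄: k=2: 0+2976+39·48·2=6720; k=3: 58032+0+39·31·2=60450 → min 6720 | M₃..M₅: k=3: 0+1674+48·31·27=41850; k=4: 2976+0+48·2·27=5568 → min 5568.
Length 4: M₁..M₄: k=1: 0+6720+38·39·2=9684; k=2: 71136+2976+38·48·2=77760; k=3: 103974+0+38·31·2=106330 → min 9684 | M₂..M₅: k=2: 0+5568+39·48·27=56112; k=3: 58032+1674+39·31·27=92349; k=4: 6720+0+39·2·27=8826 → min 8826.
Length 5: M₁..M₅: k=1: 0+8826+38·39·27=48840; k=2: 71136+5568+38·48·27=125952; k=3: 103974+1674+38·31·27=137454; k=4: 9684+0+38·2·27=11736 → min 11736.
Optimal parenthesization: ((M₁·(M₂·(M₃·M₄)))·M₅) with cost 11736.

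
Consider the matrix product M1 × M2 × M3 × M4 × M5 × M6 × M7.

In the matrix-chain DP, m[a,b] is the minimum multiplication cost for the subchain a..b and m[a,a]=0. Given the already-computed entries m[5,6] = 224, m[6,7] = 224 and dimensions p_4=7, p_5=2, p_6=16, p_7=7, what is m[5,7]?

322

m[5,7] = min over k∈[5,6] of m[5,k]+m[k+1,7]+p_{4}·p_k·p_{7}.
k=5: 0 + 224 + 7·2·7 = 322; k=6: 224 + 0 + 7·16·7 = 1008.
Minimum: 322 at k=5.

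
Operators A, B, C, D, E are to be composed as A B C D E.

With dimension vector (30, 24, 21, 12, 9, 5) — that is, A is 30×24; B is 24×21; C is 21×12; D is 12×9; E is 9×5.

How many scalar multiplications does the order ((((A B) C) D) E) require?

(A B): 30×24 by 24×21 → 30×21, cost 30·24·21 = 15120
((A B) C): 30×21 by 21×12 → 30×12, cost 30·21·12 = 7560; cumulative 22680
(((A B) C) D): 30×12 by 12×9 → 30×9, cost 30·12·9 = 3240; cumulative 25920
((((A B) C) D) E): 30×9 by 9×5 → 30×5, cost 30·9·5 = 1350; cumulative 27270
Total: 27270 scalar multiplications.

27270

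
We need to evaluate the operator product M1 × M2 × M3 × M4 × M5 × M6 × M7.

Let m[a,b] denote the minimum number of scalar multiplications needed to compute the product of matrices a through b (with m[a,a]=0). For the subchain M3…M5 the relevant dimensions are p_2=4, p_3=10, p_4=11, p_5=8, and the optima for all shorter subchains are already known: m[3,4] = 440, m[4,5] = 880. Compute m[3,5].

m[3,5] = min over k∈[3,4] of m[3,k]+m[k+1,5]+p_{2}·p_k·p_{5}.
k=3: 0 + 880 + 4·10·8 = 1200; k=4: 440 + 0 + 4·11·8 = 792.
Minimum: 792 at k=4.

792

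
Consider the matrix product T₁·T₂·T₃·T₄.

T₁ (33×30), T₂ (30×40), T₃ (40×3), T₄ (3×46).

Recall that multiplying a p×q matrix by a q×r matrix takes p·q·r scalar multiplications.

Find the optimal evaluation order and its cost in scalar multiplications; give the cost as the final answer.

Adjacent pairs: T₁T₂ = 33·30·40 = 39600; T₂T₃ = 30·40·3 = 3600; T₃T₄ = 40·3·46 = 5520.
Length 3: T₁..T₃: k=1: 0+3600+33·30·3=6570; k=2: 39600+0+33·40·3=43560 → min 6570 | T₂..T₄: k=2: 0+5520+30·40·46=60720; k=3: 3600+0+30·3·46=7740 → min 7740.
Length 4: T₁..T₄: k=1: 0+7740+33·30·46=53280; k=2: 39600+5520+33·40·46=105840; k=3: 6570+0+33·3·46=11124 → min 11124.
Optimal parenthesization: ((T₁·(T₂·T₃))·T₄) with cost 11124.

11124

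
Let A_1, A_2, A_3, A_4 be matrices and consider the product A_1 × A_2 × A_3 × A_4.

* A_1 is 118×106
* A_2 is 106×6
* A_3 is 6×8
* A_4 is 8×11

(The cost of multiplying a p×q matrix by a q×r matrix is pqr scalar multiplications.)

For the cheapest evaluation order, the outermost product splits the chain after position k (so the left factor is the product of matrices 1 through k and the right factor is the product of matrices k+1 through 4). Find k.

2

Adjacent pairs: A_1A_2 = 118·106·6 = 75048; A_2A_3 = 106·6·8 = 5088; A_3A_4 = 6·8·11 = 528.
Length 3: A_1..A_3: k=1: 0+5088+118·106·8=105152; k=2: 75048+0+118·6·8=80712 → min 80712 | A_2..A_4: k=2: 0+528+106·6·11=7524; k=3: 5088+0+106·8·11=14416 → min 7524.
Top-level splits: k=1: (A_1..A_1)·(A_2..A_4) → 0+7524+118·106·11 = 145112; k=2: (A_1..A_2)·(A_3..A_4) → 75048+528+118·6·11 = 83364; k=3: (A_1..A_3)·(A_4..A_4) → 80712+0+118·8·11 = 91096.
Best split is after A_2, i.e. k = 2.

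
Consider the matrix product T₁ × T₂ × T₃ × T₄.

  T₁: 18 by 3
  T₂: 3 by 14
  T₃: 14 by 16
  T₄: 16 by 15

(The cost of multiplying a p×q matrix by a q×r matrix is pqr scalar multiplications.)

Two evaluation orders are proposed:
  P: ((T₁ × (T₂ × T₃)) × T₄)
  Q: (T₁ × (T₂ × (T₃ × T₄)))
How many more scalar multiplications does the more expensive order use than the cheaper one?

1056

Order P = ((T₁ × (T₂ × T₃)) × T₄): (T₂ × T₃): 3×14 by 14×16 → 3×16, cost 3·14·16 = 672; (T₁ × (T₂ × T₃)): 18×3 by 3×16 → 18×16, cost 18·3·16 = 864; cumulative 1536; ((T₁ × (T₂ × T₃)) × T₄): 18×16 by 16×15 → 18×15, cost 18·16·15 = 4320; cumulative 5856. Total 5856.
Order Q = (T₁ × (T₂ × (T₃ × T₄))): (T₃ × T₄): 14×16 by 16×15 → 14×15, cost 14·16·15 = 3360; (T₂ × (T₃ × T₄)): 3×14 by 14×15 → 3×15, cost 3·14·15 = 630; cumulative 3990; (T₁ × (T₂ × (T₃ × T₄))): 18×3 by 3×15 → 18×15, cost 18·3·15 = 810; cumulative 4800. Total 4800.
Difference: |5856 − 4800| = 1056.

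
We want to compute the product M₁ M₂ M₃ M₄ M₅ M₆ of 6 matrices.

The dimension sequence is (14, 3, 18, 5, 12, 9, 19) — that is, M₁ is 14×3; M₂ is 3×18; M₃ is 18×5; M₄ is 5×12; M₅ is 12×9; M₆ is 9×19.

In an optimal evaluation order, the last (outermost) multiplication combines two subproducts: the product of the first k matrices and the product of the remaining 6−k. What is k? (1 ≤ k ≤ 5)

Adjacent pairs: M₁M₂ = 14·3·18 = 756; M₂M₃ = 3·18·5 = 270; M₃M₄ = 18·5·12 = 1080; M₄M₅ = 5·12·9 = 540; M₅M₆ = 12·9·19 = 2052.
Length 3: M₁..M₃: k=1: 0+270+14·3·5=480; k=2: 756+0+14·18·5=2016 → min 480 | M₂..M₄: k=2: 0+1080+3·18·12=1728; k=3: 270+0+3·5·12=450 → min 450 | M₃..M₅: k=3: 0+540+18·5·9=1350; k=4: 1080+0+18·12·9=3024 → min 1350 | M₄..M₆: k=4: 0+2052+5·12·19=3192; k=5: 540+0+5·9·19=1395 → min 1395.
Length 4: M₁..M₄: k=1: 0+450+14·3·12=954; k=2: 756+1080+14·18·12=4860; k=3: 480+0+14·5·12=1320 → min 954 | M₂..M₅: k=2: 0+1350+3·18·9=1836; k=3: 270+540+3·5·9=945; k=4: 450+0+3·12·9=774 → min 774 | M₃..M₆: k=3: 0+1395+18·5·19=3105; k=4: 1080+2052+18·12·19=7236; k=5: 1350+0+18·9·19=4428 → min 3105.
Length 5: M₁..M₅: k=1: 0+774+14·3·9=1152; k=2: 756+1350+14·18·9=4374; k=3: 480+540+14·5·9=1650; k=4: 954+0+14·12·9=2466 → min 1152 | M₂..M₆: k=2: 0+3105+3·18·19=4131; k=3: 270+1395+3·5·19=1950; k=4: 450+2052+3·12·19=3186; k=5: 774+0+3·9·19=1287 → min 1287.
Top-level splits: k=1: (M₁..M₁)·(M₂..M₆) → 0+1287+14·3·19 = 2085; k=2: (M₁..M₂)·(M₃..M₆) → 756+3105+14·18·19 = 8649; k=3: (M₁..M₃)·(M₄..M₆) → 480+1395+14·5·19 = 3205; k=4: (M₁..M₄)·(M₅..M₆) → 954+2052+14·12·19 = 6198; k=5: (M₁..M₅)·(M₆..M₆) → 1152+0+14·9·19 = 3546.
Best split is after M₁, i.e. k = 1.

1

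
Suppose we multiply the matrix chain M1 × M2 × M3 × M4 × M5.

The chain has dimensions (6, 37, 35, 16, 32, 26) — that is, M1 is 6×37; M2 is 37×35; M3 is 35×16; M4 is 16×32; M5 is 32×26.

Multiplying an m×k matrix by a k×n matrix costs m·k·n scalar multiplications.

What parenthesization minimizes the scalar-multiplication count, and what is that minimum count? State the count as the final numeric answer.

Adjacent pairs: M1M2 = 6·37·35 = 7770; M2M3 = 37·35·16 = 20720; M3M4 = 35·16·32 = 17920; M4M5 = 16·32·26 = 13312.
Length 3: M1..M3: k=1: 0+20720+6·37·16=24272; k=2: 7770+0+6·35·16=11130 → min 11130 | M2..M4: k=2: 0+17920+37·35·32=59360; k=3: 20720+0+37·16·32=39664 → min 39664 | M3..M5: k=3: 0+13312+35·16·26=27872; k=4: 17920+0+35·32·26=47040 → min 27872.
Length 4: M1..M4: k=1: 0+39664+6·37·32=46768; k=2: 7770+17920+6·35·32=32410; k=3: 11130+0+6·16·32=14202 → min 14202 | M2..M5: k=2: 0+27872+37·35·26=61542; k=3: 20720+13312+37·16·26=49424; k=4: 39664+0+37·32·26=70448 → min 49424.
Length 5: M1..M5: k=1: 0+49424+6·37·26=55196; k=2: 7770+27872+6·35·26=41102; k=3: 11130+13312+6·16·26=26938; k=4: 14202+0+6·32·26=19194 → min 19194.
Optimal parenthesization: ((((M1 × M2) × M3) × M4) × M5) with cost 19194.

19194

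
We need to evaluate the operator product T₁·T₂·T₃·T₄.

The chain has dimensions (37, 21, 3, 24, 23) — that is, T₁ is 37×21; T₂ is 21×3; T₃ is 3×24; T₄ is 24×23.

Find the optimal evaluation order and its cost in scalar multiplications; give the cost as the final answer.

Adjacent pairs: T₁T₂ = 37·21·3 = 2331; T₂T₃ = 21·3·24 = 1512; T₃T₄ = 3·24·23 = 1656.
Length 3: T₁..T₃: k=1: 0+1512+37·21·24=20160; k=2: 2331+0+37·3·24=4995 → min 4995 | T₂..T₄: k=2: 0+1656+21·3·23=3105; k=3: 1512+0+21·24·23=13104 → min 3105.
Length 4: T₁..T₄: k=1: 0+3105+37·21·23=20976; k=2: 2331+1656+37·3·23=6540; k=3: 4995+0+37·24·23=25419 → min 6540.
Optimal parenthesization: ((T₁·T₂)·(T₃·T₄)) with cost 6540.

6540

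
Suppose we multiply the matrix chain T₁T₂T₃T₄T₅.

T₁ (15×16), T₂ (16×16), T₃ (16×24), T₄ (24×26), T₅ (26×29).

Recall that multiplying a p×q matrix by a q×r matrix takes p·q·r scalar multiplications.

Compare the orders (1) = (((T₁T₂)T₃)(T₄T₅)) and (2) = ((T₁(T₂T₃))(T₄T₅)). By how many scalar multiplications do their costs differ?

2304

Order (1) = (((T₁T₂)T₃)(T₄T₅)): (T₁T₂): 15×16 by 16×16 → 15×16, cost 15·16·16 = 3840; ((T₁T₂)T₃): 15×16 by 16×24 → 15×24, cost 15·16·24 = 5760; cumulative 9600; (T₄T₅): 24×26 by 26×29 → 24×29, cost 24·26·29 = 18096; (((T₁T₂)T₃)(T₄T₅)): 15×24 by 24×29 → 15×29, cost 15·24·29 = 10440; cumulative 38136. Total 38136.
Order (2) = ((T₁(T₂T₃))(T₄T₅)): (T₂T₃): 16×16 by 16×24 → 16×24, cost 16·16·24 = 6144; (T₁(T₂T₃)): 15×16 by 16×24 → 15×24, cost 15·16·24 = 5760; cumulative 11904; (T₄T₅): 24×26 by 26×29 → 24×29, cost 24·26·29 = 18096; ((T₁(T₂T₃))(T₄T₅)): 15×24 by 24×29 → 15×29, cost 15·24·29 = 10440; cumulative 40440. Total 40440.
Difference: |38136 − 40440| = 2304.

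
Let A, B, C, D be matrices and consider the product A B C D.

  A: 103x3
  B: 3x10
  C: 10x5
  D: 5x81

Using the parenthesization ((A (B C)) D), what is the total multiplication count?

(B C): 3×10 by 10×5 → 3×5, cost 3·10·5 = 150
(A (B C)): 103×3 by 3×5 → 103×5, cost 103·3·5 = 1545; cumulative 1695
((A (B C)) D): 103×5 by 5×81 → 103×81, cost 103·5·81 = 41715; cumulative 43410
Total: 43410 scalar multiplications.

43410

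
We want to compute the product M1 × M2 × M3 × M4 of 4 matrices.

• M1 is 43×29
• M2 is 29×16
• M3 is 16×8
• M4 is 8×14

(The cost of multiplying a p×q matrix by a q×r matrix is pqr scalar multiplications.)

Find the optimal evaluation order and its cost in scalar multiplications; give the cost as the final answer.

Adjacent pairs: M1M2 = 43·29·16 = 19952; M2M3 = 29·16·8 = 3712; M3M4 = 16·8·14 = 1792.
Length 3: M1..M3: k=1: 0+3712+43·29·8=13688; k=2: 19952+0+43·16·8=25456 → min 13688 | M2..M4: k=2: 0+1792+29·16·14=8288; k=3: 3712+0+29·8·14=6960 → min 6960.
Length 4: M1..M4: k=1: 0+6960+43·29·14=24418; k=2: 19952+1792+43·16·14=31376; k=3: 13688+0+43·8·14=18504 → min 18504.
Optimal parenthesization: ((M1 × (M2 × M3)) × M4) with cost 18504.

18504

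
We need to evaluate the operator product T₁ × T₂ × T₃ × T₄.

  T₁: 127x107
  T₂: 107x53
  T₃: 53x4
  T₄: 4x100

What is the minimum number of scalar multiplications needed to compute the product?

127840

Adjacent pairs: T₁T₂ = 127·107·53 = 720217; T₂T₃ = 107·53·4 = 22684; T₃T₄ = 53·4·100 = 21200.
Length 3: T₁..T₃: k=1: 0+22684+127·107·4=77040; k=2: 720217+0+127·53·4=747141 → min 77040 | T₂..T₄: k=2: 0+21200+107·53·100=588300; k=3: 22684+0+107·4·100=65484 → min 65484.
Length 4: T₁..T₄: k=1: 0+65484+127·107·100=1424384; k=2: 720217+21200+127·53·100=1414517; k=3: 77040+0+127·4·100=127840 → min 127840.
Optimal order: ((T₁ × (T₂ × T₃)) × T₄) with cost 127840.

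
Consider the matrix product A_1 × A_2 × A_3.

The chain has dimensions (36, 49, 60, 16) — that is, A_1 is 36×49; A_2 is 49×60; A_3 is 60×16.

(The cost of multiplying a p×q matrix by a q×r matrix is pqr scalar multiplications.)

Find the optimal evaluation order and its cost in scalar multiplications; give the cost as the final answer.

75264

(A_1 × (A_2 × A_3)): cost 75264.
((A_1 × A_2) × A_3): cost 140400.
Optimal: (A_1 × (A_2 × A_3)) with cost 75264.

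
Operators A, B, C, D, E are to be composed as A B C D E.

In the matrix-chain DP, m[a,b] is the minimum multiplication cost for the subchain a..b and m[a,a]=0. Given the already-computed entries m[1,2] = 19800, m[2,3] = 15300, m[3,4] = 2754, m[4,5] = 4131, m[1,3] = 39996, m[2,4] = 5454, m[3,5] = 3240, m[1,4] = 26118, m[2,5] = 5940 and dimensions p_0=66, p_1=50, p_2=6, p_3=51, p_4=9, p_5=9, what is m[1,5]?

26604

m[1,5] = min over k∈[1,4] of m[1,k]+m[k+1,5]+p_{0}·p_k·p_{5}.
k=1: 0 + 5940 + 66·50·9 = 35640; k=2: 19800 + 3240 + 66·6·9 = 26604; k=3: 39996 + 4131 + 66·51·9 = 74421; k=4: 26118 + 0 + 66·9·9 = 31464.
Minimum: 26604 at k=2.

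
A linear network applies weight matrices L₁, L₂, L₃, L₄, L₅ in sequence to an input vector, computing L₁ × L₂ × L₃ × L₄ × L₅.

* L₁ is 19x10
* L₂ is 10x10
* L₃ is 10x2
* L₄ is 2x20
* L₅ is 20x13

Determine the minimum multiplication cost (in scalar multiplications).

1594

Adjacent pairs: L₁L₂ = 19·10·10 = 1900; L₂L₃ = 10·10·2 = 200; L₃L₄ = 10·2·20 = 400; L₄L₅ = 2·20·13 = 520.
Length 3: L₁..L₃: k=1: 0+200+19·10·2=580; k=2: 1900+0+19·10·2=2280 → min 580 | L₂..L₄: k=2: 0+400+10·10·20=2400; k=3: 200+0+10·2·20=600 → min 600 | L₃..L₅: k=3: 0+520+10·2·13=780; k=4: 400+0+10·20·13=3000 → min 780.
Length 4: L₁..L₄: k=1: 0+600+19·10·20=4400; k=2: 1900+400+19·10·20=6100; k=3: 580+0+19·2·20=1340 → min 1340 | L₂..L₅: k=2: 0+780+10·10·13=2080; k=3: 200+520+10·2·13=980; k=4: 600+0+10·20·13=3200 → min 980.
Length 5: L₁..L₅: k=1: 0+980+19·10·13=3450; k=2: 1900+780+19·10·13=5150; k=3: 580+520+19·2·13=1594; k=4: 1340+0+19·20·13=6280 → min 1594.
Optimal order: ((L₁ × (L₂ × L₃)) × (L₄ × L₅)) with cost 1594.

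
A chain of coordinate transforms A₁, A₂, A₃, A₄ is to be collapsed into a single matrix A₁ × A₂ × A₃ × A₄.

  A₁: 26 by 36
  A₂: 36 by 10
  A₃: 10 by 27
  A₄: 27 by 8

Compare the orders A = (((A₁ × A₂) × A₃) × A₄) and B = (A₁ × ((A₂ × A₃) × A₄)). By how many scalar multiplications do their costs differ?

Order A = (((A₁ × A₂) × A₃) × A₄): (A₁ × A₂): 26×36 by 36×10 → 26×10, cost 26·36·10 = 9360; ((A₁ × A₂) × A₃): 26×10 by 10×27 → 26×27, cost 26·10·27 = 7020; cumulative 16380; (((A₁ × A₂) × A₃) × A₄): 26×27 by 27×8 → 26×8, cost 26·27·8 = 5616; cumulative 21996. Total 21996.
Order B = (A₁ × ((A₂ × A₃) × A₄)): (A₂ × A₃): 36×10 by 10×27 → 36×27, cost 36·10·27 = 9720; ((A₂ × A₃) × A₄): 36×27 by 27×8 → 36×8, cost 36·27·8 = 7776; cumulative 17496; (A₁ × ((A₂ × A₃) × A₄)): 26×36 by 36×8 → 26×8, cost 26·36·8 = 7488; cumulative 24984. Total 24984.
Difference: |21996 − 24984| = 2988.

2988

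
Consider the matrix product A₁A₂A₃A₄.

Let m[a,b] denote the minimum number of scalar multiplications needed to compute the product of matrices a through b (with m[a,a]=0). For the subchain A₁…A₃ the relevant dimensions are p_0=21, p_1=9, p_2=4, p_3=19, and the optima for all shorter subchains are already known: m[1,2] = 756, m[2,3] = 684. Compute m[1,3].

m[1,3] = min over k∈[1,2] of m[1,k]+m[k+1,3]+p_{0}·p_k·p_{3}.
k=1: 0 + 684 + 21·9·19 = 4275; k=2: 756 + 0 + 21·4·19 = 2352.
Minimum: 2352 at k=2.

2352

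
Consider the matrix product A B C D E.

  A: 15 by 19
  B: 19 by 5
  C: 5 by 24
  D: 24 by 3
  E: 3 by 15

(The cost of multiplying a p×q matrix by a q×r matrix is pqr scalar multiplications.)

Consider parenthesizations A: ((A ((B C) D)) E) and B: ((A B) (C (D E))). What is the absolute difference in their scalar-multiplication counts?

252

Order A = ((A ((B C) D)) E): (B C): 19×5 by 5×24 → 19×24, cost 19·5·24 = 2280; ((B C) D): 19×24 by 24×3 → 19×3, cost 19·24·3 = 1368; cumulative 3648; (A ((B C) D)): 15×19 by 19×3 → 15×3, cost 15·19·3 = 855; cumulative 4503; ((A ((B C) D)) E): 15×3 by 3×15 → 15×15, cost 15·3·15 = 675; cumulative 5178. Total 5178.
Order B = ((A B) (C (D E))): (A B): 15×19 by 19×5 → 15×5, cost 15·19·5 = 1425; (D E): 24×3 by 3×15 → 24×15, cost 24·3·15 = 1080; (C (D E)): 5×24 by 24×15 → 5×15, cost 5·24·15 = 1800; cumulative 2880; ((A B) (C (D E))): 15×5 by 5×15 → 15×15, cost 15·5·15 = 1125; cumulative 5430. Total 5430.
Difference: |5178 − 5430| = 252.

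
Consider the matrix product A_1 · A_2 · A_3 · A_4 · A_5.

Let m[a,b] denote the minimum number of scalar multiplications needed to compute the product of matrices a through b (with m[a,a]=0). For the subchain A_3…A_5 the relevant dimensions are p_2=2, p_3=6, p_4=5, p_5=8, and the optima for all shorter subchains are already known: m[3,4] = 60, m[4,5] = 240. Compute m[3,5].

m[3,5] = min over k∈[3,4] of m[3,k]+m[k+1,5]+p_{2}·p_k·p_{5}.
k=3: 0 + 240 + 2·6·8 = 336; k=4: 60 + 0 + 2·5·8 = 140.
Minimum: 140 at k=4.

140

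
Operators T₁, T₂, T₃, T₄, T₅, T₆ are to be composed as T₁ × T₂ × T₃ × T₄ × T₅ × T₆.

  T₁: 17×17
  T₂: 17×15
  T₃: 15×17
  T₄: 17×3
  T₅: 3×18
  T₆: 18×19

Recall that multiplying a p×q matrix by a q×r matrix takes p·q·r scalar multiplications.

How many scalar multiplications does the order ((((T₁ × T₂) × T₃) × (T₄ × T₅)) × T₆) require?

20604

(T₁ × T₂): 17×17 by 17×15 → 17×15, cost 17·17·15 = 4335
((T₁ × T₂) × T₃): 17×15 by 15×17 → 17×17, cost 17·15·17 = 4335; cumulative 8670
(T₄ × T₅): 17×3 by 3×18 → 17×18, cost 17·3·18 = 918
(((T₁ × T₂) × T₃) × (T₄ × T₅)): 17×17 by 17×18 → 17×18, cost 17·17·18 = 5202; cumulative 14790
((((T₁ × T₂) × T₃) × (T₄ × T₅)) × T₆): 17×18 by 18×19 → 17×19, cost 17·18·19 = 5814; cumulative 20604
Total: 20604 scalar multiplications.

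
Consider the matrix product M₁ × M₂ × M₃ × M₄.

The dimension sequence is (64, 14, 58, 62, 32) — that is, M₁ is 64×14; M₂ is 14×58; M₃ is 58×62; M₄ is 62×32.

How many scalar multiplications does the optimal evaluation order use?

106792

Adjacent pairs: M₁M₂ = 64·14·58 = 51968; M₂M₃ = 14·58·62 = 50344; M₃M₄ = 58·62·32 = 115072.
Length 3: M₁..M₃: k=1: 0+50344+64·14·62=105896; k=2: 51968+0+64·58·62=282112 → min 105896 | M₂..M₄: k=2: 0+115072+14·58·32=141056; k=3: 50344+0+14·62·32=78120 → min 78120.
Length 4: M₁..M₄: k=1: 0+78120+64·14·32=106792; k=2: 51968+115072+64·58·32=285824; k=3: 105896+0+64·62·32=232872 → min 106792.
Optimal order: (M₁ × ((M₂ × M₃) × M₄)) with cost 106792.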